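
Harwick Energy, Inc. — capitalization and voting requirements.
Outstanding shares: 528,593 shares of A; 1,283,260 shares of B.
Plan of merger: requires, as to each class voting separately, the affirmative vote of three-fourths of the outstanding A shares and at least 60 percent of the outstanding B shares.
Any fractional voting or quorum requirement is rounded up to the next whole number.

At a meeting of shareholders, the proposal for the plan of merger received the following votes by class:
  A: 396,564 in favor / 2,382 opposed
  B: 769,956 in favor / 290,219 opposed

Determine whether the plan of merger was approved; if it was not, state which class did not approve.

Approved — every class gave the required vote.

A: 3/4 of 528593 = 396444.75, rounded up to 396445; 396,445 required, 396,564 in favor — approved.
B: 3/5 of 1283260 = 769956; 769,956 required, 769,956 in favor — approved.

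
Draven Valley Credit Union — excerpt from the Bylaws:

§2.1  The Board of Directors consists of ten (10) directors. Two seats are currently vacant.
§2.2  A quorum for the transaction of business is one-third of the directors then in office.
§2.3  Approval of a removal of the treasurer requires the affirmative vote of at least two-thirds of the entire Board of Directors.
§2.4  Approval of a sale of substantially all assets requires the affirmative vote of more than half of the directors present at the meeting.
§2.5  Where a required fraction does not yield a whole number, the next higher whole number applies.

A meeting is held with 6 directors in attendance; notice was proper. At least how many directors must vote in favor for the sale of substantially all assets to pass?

4

The sale of substantially all assets requires a majority of the directors present (6).
A majority of 6 is 4.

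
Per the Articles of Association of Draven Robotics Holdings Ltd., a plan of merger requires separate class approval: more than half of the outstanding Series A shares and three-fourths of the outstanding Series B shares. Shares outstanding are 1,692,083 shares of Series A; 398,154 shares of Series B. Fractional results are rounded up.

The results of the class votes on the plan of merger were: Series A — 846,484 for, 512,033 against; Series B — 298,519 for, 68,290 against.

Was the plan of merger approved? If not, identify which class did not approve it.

Series A: a majority of 1692083 is 846042; 846,042 required, 846,484 in favor — approved.
Series B: 3/4 of 398154 = 298615.50, rounded up to 298616; 298,616 required, 298,519 in favor — not approved.

Not approved — the Series B shares did not give the required vote.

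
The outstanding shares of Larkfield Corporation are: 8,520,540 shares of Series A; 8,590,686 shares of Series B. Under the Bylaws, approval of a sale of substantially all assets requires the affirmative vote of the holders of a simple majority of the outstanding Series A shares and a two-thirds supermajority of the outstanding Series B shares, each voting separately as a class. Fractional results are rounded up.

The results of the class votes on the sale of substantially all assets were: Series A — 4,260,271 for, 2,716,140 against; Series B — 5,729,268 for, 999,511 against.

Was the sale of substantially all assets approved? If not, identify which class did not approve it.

Approved — every class gave the required vote.

Series A: a majority of 8520540 is 4260271; 4,260,271 required, 4,260,271 in favor — approved.
Series B: 2/3 of 8590686 = 5727124; 5,727,124 required, 5,729,268 in favor — approved.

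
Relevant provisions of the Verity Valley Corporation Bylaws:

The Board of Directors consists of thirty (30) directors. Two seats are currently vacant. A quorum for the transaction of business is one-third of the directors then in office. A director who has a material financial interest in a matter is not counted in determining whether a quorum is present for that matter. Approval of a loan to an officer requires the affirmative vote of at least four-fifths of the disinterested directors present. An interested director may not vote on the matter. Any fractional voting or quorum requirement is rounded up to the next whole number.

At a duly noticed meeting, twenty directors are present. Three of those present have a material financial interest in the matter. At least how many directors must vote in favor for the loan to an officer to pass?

14

The loan to an officer requires four-fifths of the disinterested directors present (20 − 3 = 17).
4/5 of 17 = 13.60, rounded up to 14.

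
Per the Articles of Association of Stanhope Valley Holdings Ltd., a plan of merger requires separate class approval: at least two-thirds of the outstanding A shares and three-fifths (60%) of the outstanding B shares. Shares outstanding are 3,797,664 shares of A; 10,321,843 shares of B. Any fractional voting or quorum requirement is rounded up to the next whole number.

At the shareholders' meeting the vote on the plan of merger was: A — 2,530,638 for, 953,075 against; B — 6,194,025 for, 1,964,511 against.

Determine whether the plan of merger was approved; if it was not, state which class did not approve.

Not approved — the A shares did not give the required vote.

A: 2/3 of 3797664 = 2531776; 2,531,776 required, 2,530,638 in favor — not approved.
B: 3/5 of 10321843 = 6193105.80, rounded up to 6193106; 6,193,106 required, 6,194,025 in favor — approved.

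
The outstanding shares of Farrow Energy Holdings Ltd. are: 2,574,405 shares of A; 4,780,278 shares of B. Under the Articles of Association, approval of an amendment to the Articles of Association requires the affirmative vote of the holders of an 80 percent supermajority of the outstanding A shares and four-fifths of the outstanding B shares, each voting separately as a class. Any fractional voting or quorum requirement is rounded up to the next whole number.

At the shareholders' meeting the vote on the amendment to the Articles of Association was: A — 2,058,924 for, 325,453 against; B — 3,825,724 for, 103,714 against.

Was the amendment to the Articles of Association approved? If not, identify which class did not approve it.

Not approved — the A shares did not give the required vote.

A: 4/5 of 2574405 = 2059524; 2,059,524 required, 2,058,924 in favor — not approved.
B: 4/5 of 4780278 = 3824222.40, rounded up to 3824223; 3,824,223 required, 3,825,724 in favor — approved.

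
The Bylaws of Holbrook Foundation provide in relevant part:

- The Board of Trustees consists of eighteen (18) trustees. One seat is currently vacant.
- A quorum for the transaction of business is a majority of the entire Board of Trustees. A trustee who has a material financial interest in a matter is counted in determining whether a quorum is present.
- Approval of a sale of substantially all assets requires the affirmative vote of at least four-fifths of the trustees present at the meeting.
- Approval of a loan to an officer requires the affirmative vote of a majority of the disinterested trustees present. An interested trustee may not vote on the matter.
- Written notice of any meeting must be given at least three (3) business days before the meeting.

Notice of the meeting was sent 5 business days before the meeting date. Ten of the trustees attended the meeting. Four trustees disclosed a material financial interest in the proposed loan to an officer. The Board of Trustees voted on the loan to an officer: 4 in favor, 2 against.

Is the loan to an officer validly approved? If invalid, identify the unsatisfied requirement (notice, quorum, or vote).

Valid — all requirements satisfied.

Notice: 5 business days given; 3 required (5 ≥ 3). Satisfied.
Quorum: 10 present (interested trustees count toward quorum); quorum is 10. Satisfied.
Vote: the loan to an officer requires a majority of the disinterested trustees present (10 − 4 = 6). A majority of 6 is 4, so 4 affirmative votes are needed; 4 voted in favor. Satisfied.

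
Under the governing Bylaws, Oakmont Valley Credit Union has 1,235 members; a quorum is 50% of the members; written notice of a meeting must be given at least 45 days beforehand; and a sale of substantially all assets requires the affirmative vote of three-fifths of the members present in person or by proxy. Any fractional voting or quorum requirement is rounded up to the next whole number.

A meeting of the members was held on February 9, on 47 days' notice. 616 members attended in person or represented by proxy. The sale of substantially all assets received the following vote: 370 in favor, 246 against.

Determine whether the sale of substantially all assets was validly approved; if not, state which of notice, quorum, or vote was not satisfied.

Invalid — quorum requirement not satisfied.

Notice: 47 days given; 45 required. Satisfied.
Quorum: 50% of 1,235 = 617.50, rounded up to 618; 616 present. Not satisfied.
Vote: requires three-fifths of those present (616); 3/5 of 616 = 369.60, rounded up to 370, so 370 needed; 370 in favor. Satisfied.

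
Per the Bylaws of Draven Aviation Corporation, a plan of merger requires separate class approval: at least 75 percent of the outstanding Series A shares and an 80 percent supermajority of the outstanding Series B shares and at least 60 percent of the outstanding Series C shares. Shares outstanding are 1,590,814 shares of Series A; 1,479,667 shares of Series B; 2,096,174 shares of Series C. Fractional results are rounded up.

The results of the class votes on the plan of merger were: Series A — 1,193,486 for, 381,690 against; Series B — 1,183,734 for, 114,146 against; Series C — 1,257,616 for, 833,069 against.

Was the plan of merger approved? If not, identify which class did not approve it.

Series A: 3/4 of 1590814 = 1193110.50, rounded up to 1193111; 1,193,111 required, 1,193,486 in favor — approved.
Series B: 4/5 of 1479667 = 1183733.60, rounded up to 1183734; 1,183,734 required, 1,183,734 in favor — approved.
Series C: 3/5 of 2096174 = 1257704.40, rounded up to 1257705; 1,257,705 required, 1,257,616 in favor — not approved.

Not approved — the Series C shares did not give the required vote.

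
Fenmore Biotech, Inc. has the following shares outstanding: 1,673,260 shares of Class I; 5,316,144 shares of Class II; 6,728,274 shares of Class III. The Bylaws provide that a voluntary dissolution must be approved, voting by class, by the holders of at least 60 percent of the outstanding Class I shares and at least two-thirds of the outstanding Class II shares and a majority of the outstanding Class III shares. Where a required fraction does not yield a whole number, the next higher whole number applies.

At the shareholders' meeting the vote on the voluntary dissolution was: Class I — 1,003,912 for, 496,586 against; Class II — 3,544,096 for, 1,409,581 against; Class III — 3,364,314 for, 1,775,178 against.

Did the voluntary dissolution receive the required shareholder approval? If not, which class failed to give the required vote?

Not approved — the Class I shares did not give the required vote.

Class I: 3/5 of 1673260 = 1003956; 1,003,956 required, 1,003,912 in favor — not approved.
Class II: 2/3 of 5316144 = 3544096; 3,544,096 required, 3,544,096 in favor — approved.
Class III: a majority of 6728274 is 3364138; 3,364,138 required, 3,364,314 in favor — approved.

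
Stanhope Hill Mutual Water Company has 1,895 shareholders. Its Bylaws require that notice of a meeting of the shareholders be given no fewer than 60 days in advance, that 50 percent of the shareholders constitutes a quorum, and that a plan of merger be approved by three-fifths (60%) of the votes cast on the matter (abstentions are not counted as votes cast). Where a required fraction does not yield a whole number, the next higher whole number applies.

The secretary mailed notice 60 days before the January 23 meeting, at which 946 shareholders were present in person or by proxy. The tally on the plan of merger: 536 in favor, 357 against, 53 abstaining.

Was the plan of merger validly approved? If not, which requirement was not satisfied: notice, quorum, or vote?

Invalid — quorum requirement not satisfied.

Notice: 60 days given; 60 required. Satisfied.
Quorum: 50% of 1,895 = 947.50, rounded up to 948; 946 present. Not satisfied.
Vote: requires three-fifths of the votes cast (946 − 53 abstaining = 893); 3/5 of 893 = 535.80, rounded up to 536, so 536 needed; 536 in favor. Satisfied.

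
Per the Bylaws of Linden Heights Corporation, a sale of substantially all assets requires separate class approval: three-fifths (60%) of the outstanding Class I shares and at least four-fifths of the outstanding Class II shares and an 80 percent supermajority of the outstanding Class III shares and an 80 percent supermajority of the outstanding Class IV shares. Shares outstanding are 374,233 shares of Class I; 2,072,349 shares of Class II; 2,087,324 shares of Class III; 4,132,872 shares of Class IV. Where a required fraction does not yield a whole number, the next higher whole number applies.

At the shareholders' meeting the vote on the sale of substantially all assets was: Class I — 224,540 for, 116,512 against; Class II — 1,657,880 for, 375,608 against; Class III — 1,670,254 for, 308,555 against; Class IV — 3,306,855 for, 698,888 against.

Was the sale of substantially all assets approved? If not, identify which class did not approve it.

Class I: 3/5 of 374233 = 224539.80, rounded up to 224540; 224,540 required, 224,540 in favor — approved.
Class II: 4/5 of 2072349 = 1657879.20, rounded up to 1657880; 1,657,880 required, 1,657,880 in favor — approved.
Class III: 4/5 of 2087324 = 1669859.20, rounded up to 1669860; 1,669,860 required, 1,670,254 in favor — approved.
Class IV: 4/5 of 4132872 = 3306297.60, rounded up to 3306298; 3,306,298 required, 3,306,855 in favor — approved.

Approved — every class gave the required vote.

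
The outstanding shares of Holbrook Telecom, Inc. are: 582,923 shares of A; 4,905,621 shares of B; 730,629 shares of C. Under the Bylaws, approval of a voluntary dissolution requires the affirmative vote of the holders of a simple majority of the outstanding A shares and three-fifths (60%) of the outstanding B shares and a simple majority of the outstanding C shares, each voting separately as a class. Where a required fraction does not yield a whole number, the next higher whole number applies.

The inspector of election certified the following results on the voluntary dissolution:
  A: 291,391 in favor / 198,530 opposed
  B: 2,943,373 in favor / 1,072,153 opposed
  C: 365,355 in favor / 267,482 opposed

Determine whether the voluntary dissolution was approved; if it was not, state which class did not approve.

A: a majority of 582923 is 291462; 291,462 required, 291,391 in favor — not approved.
B: 3/5 of 4905621 = 2943372.60, rounded up to 2943373; 2,943,373 required, 2,943,373 in favor — approved.
C: a majority of 730629 is 365315; 365,315 required, 365,355 in favor — approved.

Not approved — the A shares did not give the required vote.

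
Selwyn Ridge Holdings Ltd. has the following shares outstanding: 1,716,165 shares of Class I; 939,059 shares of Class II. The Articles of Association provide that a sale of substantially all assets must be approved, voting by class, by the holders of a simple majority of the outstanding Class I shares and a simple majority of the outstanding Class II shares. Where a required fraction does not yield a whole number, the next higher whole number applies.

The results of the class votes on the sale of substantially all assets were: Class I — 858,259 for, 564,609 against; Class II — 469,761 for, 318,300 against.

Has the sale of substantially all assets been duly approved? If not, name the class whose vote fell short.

Class I: a majority of 1716165 is 858083; 858,083 required, 858,259 in favor — approved.
Class II: a majority of 939059 is 469530; 469,530 required, 469,761 in favor — approved.

Approved — every class gave the required vote.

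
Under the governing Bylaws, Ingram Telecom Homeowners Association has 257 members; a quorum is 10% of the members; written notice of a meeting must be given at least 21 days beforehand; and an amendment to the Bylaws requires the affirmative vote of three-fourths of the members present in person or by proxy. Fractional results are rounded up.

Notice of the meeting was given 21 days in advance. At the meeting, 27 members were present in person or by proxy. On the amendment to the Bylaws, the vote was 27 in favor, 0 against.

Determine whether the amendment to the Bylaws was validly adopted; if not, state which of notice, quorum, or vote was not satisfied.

Valid — all requirements satisfied.

Notice: 21 days given; 21 required. Satisfied.
Quorum: 10% of 257 = 25.70, rounded up to 26; 27 present. Satisfied.
Vote: requires three-fourths of those present (27); 3/4 of 27 = 20.25, rounded up to 21, so 21 needed; 27 in favor. Satisfied.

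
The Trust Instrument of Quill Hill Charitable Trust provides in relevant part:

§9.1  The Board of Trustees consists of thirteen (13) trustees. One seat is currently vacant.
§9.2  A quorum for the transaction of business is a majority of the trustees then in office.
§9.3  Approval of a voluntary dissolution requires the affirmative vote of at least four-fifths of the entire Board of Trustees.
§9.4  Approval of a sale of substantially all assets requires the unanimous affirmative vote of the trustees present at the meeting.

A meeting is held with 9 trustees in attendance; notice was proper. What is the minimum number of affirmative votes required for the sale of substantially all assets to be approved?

The sale of substantially all assets requires the unanimous vote of the trustees present (9).
Unanimous means all 9.

9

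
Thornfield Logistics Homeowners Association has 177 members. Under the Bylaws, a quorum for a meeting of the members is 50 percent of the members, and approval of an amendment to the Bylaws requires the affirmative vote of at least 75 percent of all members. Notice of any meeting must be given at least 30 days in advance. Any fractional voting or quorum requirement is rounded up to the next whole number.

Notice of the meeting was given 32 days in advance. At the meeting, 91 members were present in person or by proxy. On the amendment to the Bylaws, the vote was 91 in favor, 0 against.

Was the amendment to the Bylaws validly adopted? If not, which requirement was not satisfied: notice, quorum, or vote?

Notice: 32 days given; 30 required. Satisfied.
Quorum: 50% of 177 = 88.50, rounded up to 89; 91 present. Satisfied.
Vote: requires three-fourths of all members (177); 3/4 of 177 = 132.75, rounded up to 133, so 133 needed; 91 in favor. Not satisfied.

Invalid — vote requirement not satisfied.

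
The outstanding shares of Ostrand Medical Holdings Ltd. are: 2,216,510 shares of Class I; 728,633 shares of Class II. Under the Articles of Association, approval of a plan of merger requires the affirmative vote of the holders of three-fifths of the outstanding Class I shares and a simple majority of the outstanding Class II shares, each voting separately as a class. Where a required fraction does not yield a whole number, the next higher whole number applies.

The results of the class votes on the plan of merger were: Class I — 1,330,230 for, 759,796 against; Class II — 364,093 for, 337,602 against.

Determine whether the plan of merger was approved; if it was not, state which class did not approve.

Not approved — the Class II shares did not give the required vote.

Class I: 3/5 of 2216510 = 1329906; 1,329,906 required, 1,330,230 in favor — approved.
Class II: a majority of 728633 is 364317; 364,317 required, 364,093 in favor — not approved.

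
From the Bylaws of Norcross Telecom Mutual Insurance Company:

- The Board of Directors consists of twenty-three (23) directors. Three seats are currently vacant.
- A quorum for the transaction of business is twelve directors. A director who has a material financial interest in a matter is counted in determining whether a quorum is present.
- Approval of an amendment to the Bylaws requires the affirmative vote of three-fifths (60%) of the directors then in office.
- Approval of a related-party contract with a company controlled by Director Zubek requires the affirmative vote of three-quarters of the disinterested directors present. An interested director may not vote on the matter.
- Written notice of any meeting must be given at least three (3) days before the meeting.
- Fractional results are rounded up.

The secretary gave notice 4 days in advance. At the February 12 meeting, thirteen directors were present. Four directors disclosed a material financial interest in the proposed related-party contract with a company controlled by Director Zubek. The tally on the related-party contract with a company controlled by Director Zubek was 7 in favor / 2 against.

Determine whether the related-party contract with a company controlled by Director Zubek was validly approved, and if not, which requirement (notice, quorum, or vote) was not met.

Notice: 4 days given; 3 required (4 ≥ 3). Satisfied.
Quorum: 13 present (interested directors count toward quorum); quorum is 12. Satisfied.
Vote: the related-party contract with a company controlled by Director Zubek requires three-fourths of the disinterested directors present (13 − 4 = 9). 3/4 of 9 = 6.75, rounded up to 7, so 7 affirmative votes are needed; 7 voted in favor. Satisfied.

Valid — all requirements satisfied.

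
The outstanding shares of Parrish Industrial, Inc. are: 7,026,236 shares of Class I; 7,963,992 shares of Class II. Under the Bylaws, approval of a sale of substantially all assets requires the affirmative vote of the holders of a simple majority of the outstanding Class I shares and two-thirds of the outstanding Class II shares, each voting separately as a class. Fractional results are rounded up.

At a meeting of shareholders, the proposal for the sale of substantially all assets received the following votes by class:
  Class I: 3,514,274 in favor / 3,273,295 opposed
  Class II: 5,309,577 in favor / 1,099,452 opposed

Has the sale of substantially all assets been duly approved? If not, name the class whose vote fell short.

Approved — every class gave the required vote.

Class I: a majority of 7026236 is 3513119; 3,513,119 required, 3,514,274 in favor — approved.
Class II: 2/3 of 7963992 = 5309328; 5,309,328 required, 5,309,577 in favor — approved.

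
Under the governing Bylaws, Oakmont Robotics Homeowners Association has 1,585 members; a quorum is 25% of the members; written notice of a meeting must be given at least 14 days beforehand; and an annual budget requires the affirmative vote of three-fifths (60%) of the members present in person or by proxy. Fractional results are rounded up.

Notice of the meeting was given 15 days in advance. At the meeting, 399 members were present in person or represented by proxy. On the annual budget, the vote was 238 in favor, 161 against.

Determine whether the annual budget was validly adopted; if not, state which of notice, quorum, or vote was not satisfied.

Notice: 15 days given; 14 required. Satisfied.
Quorum: 25% of 1,585 = 396.25, rounded up to 397; 399 present. Satisfied.
Vote: requires three-fifths of those present (399); 3/5 of 399 = 239.40, rounded up to 240, so 240 needed; 238 in favor. Not satisfied.

Invalid — vote requirement not satisfied.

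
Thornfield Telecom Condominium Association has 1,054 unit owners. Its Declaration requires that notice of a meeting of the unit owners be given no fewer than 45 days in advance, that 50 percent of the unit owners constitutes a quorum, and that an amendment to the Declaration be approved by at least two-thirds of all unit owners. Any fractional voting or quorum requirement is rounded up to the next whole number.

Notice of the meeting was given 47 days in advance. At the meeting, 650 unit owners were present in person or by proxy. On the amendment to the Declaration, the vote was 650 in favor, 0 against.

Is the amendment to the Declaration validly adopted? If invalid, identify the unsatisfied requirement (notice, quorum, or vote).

Notice: 47 days given; 45 required. Satisfied.
Quorum: 50% of 1,054 = 527; 650 present. Satisfied.
Vote: requires two-thirds of all unit owners (1,054); 2/3 of 1054 = 702.67, rounded up to 703, so 703 needed; 650 in favor. Not satisfied.

Invalid — vote requirement not satisfied.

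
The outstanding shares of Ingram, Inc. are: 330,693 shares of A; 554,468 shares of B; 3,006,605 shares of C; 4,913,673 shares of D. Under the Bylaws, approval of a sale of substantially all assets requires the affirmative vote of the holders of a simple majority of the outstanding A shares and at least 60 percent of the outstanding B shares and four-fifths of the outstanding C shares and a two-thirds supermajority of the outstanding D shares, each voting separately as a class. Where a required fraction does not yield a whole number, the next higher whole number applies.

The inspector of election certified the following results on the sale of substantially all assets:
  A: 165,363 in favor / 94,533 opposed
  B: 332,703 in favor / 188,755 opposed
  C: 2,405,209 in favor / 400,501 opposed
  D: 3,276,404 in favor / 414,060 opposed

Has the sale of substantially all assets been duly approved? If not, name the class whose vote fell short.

Not approved — the C shares did not give the required vote.

A: a majority of 330693 is 165347; 165,347 required, 165,363 in favor — approved.
B: 3/5 of 554468 = 332680.80, rounded up to 332681; 332,681 required, 332,703 in favor — approved.
C: 4/5 of 3006605 = 2405284; 2,405,284 required, 2,405,209 in favor — not approved.
D: 2/3 of 4913673 = 3275782; 3,275,782 required, 3,276,404 in favor — approved.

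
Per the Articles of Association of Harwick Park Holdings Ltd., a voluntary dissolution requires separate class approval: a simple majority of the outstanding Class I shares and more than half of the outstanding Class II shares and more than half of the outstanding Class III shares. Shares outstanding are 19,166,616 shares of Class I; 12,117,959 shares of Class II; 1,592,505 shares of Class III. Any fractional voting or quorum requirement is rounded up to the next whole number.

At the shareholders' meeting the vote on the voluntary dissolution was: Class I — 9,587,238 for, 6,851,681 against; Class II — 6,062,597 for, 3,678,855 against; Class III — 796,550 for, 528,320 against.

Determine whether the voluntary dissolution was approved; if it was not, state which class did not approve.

Class I: a majority of 19166616 is 9583309; 9,583,309 required, 9,587,238 in favor — approved.
Class II: a majority of 12117959 is 6058980; 6,058,980 required, 6,062,597 in favor — approved.
Class III: a majority of 1592505 is 796253; 796,253 required, 796,550 in favor — approved.

Approved — every class gave the required vote.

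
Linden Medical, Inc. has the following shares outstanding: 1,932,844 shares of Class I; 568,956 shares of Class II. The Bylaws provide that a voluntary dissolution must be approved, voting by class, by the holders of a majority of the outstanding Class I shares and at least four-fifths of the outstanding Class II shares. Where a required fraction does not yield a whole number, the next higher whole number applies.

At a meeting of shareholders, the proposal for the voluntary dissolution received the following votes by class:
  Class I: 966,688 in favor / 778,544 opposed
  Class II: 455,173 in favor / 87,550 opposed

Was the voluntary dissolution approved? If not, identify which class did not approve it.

Approved — every class gave the required vote.

Class I: a majority of 1932844 is 966423; 966,423 required, 966,688 in favor — approved.
Class II: 4/5 of 568956 = 455164.80, rounded up to 455165; 455,165 required, 455,173 in favor — approved.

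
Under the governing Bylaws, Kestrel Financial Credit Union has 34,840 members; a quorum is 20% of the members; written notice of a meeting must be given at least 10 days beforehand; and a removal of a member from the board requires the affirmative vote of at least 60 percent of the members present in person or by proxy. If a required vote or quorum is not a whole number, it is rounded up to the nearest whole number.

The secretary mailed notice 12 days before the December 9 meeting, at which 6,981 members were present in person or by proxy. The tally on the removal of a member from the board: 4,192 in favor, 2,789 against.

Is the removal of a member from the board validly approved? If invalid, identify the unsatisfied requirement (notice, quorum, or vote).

Valid — all requirements satisfied.

Notice: 12 days given; 10 required. Satisfied.
Quorum: 20% of 34,840 = 6,968; 6,981 present. Satisfied.
Vote: requires three-fifths of those present (6,981); 3/5 of 6981 = 4188.60, rounded up to 4189, so 4,189 needed; 4,192 in favor. Satisfied.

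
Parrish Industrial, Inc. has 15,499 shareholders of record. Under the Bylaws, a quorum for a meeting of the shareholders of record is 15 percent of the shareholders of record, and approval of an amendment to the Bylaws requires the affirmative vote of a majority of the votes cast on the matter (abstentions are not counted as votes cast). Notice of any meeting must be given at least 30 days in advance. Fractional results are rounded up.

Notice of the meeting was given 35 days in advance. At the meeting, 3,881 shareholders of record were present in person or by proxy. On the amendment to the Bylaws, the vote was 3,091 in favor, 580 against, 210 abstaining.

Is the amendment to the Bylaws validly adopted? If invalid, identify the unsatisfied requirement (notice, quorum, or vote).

Notice: 35 days given; 30 required. Satisfied.
Quorum: 15% of 15,499 = 2,324.85, rounded up to 2,325; 3,881 present. Satisfied.
Vote: requires a majority of the votes cast (3,881 − 210 abstaining = 3,671); a majority of 3671 is 1836, so 1,836 needed; 3,091 in favor. Satisfied.

Valid — all requirements satisfied.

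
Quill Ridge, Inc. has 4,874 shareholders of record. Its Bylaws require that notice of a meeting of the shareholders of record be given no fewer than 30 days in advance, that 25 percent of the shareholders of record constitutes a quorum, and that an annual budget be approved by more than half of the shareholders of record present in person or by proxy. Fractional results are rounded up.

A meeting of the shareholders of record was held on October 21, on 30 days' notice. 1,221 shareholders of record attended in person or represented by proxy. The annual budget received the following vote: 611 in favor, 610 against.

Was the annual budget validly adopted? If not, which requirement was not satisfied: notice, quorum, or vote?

Valid — all requirements satisfied.

Notice: 30 days given; 30 required. Satisfied.
Quorum: 25% of 4,874 = 1,218.50, rounded up to 1,219; 1,221 present. Satisfied.
Vote: requires a majority of those present (1,221); a majority of 1221 is 611, so 611 needed; 611 in favor. Satisfied.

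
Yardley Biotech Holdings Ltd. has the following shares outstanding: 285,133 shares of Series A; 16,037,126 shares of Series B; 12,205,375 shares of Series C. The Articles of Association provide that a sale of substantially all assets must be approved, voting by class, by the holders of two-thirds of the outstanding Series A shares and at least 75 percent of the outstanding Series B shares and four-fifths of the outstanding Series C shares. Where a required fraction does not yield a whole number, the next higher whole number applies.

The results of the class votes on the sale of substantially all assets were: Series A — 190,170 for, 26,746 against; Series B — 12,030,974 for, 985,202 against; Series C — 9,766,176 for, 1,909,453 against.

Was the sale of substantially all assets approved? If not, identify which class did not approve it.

Approved — every class gave the required vote.

Series A: 2/3 of 285133 = 190088.67, rounded up to 190089; 190,089 required, 190,170 in favor — approved.
Series B: 3/4 of 16037126 = 12027844.50, rounded up to 12027845; 12,027,845 required, 12,030,974 in favor — approved.
Series C: 4/5 of 12205375 = 9764300; 9,764,300 required, 9,766,176 in favor — approved.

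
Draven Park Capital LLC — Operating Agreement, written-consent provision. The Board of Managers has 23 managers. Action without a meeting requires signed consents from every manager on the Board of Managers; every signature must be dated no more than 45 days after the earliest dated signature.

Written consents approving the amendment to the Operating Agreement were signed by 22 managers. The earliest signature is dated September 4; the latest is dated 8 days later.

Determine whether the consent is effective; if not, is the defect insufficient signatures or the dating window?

Not effective — insufficient signatures.

Signatures required: the unanimous vote of 23 — unanimous means all 23, so 23 needed; 22 signed. Insufficient.
Dating window: the latest signature is 8 days after the earliest; the limit is 45 days. Within the window.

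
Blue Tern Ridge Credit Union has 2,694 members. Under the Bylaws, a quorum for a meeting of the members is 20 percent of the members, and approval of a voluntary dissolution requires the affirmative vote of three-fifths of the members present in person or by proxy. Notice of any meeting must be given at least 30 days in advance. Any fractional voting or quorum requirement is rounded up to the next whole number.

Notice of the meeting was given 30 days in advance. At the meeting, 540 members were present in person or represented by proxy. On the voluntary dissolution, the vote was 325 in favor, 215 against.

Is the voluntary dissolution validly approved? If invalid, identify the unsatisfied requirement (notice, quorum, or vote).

Notice: 30 days given; 30 required. Satisfied.
Quorum: 20% of 2,694 = 538.80, rounded up to 539; 540 present. Satisfied.
Vote: requires three-fifths of those present (540); 3/5 of 540 = 324, so 324 needed; 325 in favor. Satisfied.

Valid — all requirements satisfied.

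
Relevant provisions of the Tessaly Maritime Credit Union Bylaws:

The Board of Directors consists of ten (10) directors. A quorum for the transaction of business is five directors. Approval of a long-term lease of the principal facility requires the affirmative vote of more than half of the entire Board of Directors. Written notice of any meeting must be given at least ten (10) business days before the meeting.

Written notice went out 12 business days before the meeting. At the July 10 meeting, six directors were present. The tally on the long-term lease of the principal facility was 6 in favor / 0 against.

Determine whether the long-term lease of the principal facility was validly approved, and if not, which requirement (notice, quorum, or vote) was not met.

Notice: 12 business days given; 10 required (12 ≥ 10). Satisfied.
Quorum: 6 present; quorum is 5. Satisfied.
Vote: the long-term lease of the principal facility requires a majority of the entire Board of Directors (10). A majority of 10 is 6, so 6 affirmative votes are needed; 6 voted in favor. Satisfied.

Valid — all requirements satisfied.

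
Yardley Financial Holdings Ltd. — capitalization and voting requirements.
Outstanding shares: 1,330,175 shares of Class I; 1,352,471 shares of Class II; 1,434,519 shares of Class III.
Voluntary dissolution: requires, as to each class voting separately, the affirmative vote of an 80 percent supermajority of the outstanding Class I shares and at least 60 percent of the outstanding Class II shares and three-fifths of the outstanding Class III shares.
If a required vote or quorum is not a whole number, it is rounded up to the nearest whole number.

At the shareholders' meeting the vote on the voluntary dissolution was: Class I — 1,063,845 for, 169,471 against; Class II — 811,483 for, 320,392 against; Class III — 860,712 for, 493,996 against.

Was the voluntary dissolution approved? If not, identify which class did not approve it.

Not approved — the Class I shares did not give the required vote.

Class I: 4/5 of 1330175 = 1064140; 1,064,140 required, 1,063,845 in favor — not approved.
Class II: 3/5 of 1352471 = 811482.60, rounded up to 811483; 811,483 required, 811,483 in favor — approved.
Class III: 3/5 of 1434519 = 860711.40, rounded up to 860712; 860,712 required, 860,712 in favor — approved.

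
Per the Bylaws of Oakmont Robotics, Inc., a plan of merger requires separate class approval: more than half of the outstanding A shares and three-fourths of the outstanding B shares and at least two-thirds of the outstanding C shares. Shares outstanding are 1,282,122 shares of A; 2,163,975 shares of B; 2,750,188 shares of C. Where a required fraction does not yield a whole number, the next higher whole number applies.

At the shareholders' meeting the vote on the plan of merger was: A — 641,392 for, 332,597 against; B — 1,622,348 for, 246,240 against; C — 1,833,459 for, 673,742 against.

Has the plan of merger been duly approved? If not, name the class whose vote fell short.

Not approved — the B shares did not give the required vote.

A: a majority of 1282122 is 641062; 641,062 required, 641,392 in favor — approved.
B: 3/4 of 2163975 = 1622981.25, rounded up to 1622982; 1,622,982 required, 1,622,348 in favor — not approved.
C: 2/3 of 2750188 = 1833458.67, rounded up to 1833459; 1,833,459 required, 1,833,459 in favor — approved.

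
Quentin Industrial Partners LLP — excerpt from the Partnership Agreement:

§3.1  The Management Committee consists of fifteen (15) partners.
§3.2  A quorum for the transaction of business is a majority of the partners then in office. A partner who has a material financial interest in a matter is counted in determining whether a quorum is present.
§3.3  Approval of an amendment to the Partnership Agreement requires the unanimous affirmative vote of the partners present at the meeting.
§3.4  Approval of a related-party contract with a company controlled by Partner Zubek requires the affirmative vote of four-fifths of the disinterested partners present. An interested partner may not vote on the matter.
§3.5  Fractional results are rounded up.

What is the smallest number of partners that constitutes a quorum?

A majority of 15 is 8.

8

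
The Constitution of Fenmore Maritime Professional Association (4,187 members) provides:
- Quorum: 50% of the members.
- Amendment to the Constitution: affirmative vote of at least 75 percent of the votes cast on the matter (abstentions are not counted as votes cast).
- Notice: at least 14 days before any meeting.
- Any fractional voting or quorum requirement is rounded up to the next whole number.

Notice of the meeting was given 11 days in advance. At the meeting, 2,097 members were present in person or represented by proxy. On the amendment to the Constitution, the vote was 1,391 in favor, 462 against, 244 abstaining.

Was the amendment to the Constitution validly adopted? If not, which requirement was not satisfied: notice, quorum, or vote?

Invalid — notice requirement not satisfied.

Notice: 11 days given; 14 required. Not satisfied.
Quorum: 50% of 4,187 = 2,093.50, rounded up to 2,094; 2,097 present. Satisfied.
Vote: requires three-fourths of the votes cast (2,097 − 244 abstaining = 1,853); 3/4 of 1853 = 1389.75, rounded up to 1390, so 1,390 needed; 1,391 in favor. Satisfied.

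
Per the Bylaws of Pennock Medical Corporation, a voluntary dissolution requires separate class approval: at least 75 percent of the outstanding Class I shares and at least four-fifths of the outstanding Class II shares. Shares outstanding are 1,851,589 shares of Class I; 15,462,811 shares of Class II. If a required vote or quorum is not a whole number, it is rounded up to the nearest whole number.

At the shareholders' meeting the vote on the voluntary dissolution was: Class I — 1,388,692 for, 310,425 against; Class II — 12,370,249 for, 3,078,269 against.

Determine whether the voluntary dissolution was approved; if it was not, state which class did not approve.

Approved — every class gave the required vote.

Class I: 3/4 of 1851589 = 1388691.75, rounded up to 1388692; 1,388,692 required, 1,388,692 in favor — approved.
Class II: 4/5 of 15462811 = 12370248.80, rounded up to 12370249; 12,370,249 required, 12,370,249 in favor — approved.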